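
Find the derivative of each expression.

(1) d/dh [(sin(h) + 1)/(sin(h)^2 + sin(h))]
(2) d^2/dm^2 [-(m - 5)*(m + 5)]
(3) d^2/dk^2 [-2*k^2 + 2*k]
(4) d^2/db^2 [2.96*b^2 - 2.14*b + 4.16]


(1) = -cos(h)/sin(h)^2
(2) = -2
(3) = -4
(4) = 5.92000000000000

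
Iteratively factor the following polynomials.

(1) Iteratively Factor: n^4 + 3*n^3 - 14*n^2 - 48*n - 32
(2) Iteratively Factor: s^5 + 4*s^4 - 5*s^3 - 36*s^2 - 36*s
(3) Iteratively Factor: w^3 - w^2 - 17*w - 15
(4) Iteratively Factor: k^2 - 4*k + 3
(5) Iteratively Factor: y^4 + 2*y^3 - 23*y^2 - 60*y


(1) = (n + 4)*(n^3 - n^2 - 10*n - 8) = (n - 4)*(n + 4)*(n^2 + 3*n + 2) = (n - 4)*(n + 1)*(n + 4)*(n + 2)
(2) = (s + 2)*(s^4 + 2*s^3 - 9*s^2 - 18*s) = (s - 3)*(s + 2)*(s^3 + 5*s^2 + 6*s) = s*(s - 3)*(s + 2)*(s^2 + 5*s + 6) = s*(s - 3)*(s + 2)^2*(s + 3)
(3) = (w + 1)*(w^2 - 2*w - 15) = (w - 5)*(w + 1)*(w + 3)
(4) = (k - 3)*(k - 1)
(5) = (y + 3)*(y^3 - y^2 - 20*y) = (y - 5)*(y + 3)*(y^2 + 4*y) = y*(y - 5)*(y + 3)*(y + 4)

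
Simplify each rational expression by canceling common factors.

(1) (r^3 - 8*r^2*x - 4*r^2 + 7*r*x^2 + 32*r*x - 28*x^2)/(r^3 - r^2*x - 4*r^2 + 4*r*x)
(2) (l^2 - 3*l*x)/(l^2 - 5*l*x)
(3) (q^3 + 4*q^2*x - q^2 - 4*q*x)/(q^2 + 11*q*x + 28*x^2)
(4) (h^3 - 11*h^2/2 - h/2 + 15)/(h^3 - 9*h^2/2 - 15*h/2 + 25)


(1) = (r - 7*x)/r
(2) = (-l + 3*x)/(-l + 5*x)
(3) = (q^2 - q)/(q + 7*x)
(4) = (2*h + 3)/(2*h + 5)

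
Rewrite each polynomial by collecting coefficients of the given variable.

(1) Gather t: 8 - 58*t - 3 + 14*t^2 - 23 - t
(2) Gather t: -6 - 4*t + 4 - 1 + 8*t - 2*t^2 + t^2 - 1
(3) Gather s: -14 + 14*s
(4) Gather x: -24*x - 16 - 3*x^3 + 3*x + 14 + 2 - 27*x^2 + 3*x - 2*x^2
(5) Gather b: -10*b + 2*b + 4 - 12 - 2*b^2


(1) = 14*t^2 - 59*t - 18
(2) = -t^2 + 4*t - 4
(3) = 14*s - 14
(4) = -3*x^3 - 29*x^2 - 18*x
(5) = -2*b^2 - 8*b - 8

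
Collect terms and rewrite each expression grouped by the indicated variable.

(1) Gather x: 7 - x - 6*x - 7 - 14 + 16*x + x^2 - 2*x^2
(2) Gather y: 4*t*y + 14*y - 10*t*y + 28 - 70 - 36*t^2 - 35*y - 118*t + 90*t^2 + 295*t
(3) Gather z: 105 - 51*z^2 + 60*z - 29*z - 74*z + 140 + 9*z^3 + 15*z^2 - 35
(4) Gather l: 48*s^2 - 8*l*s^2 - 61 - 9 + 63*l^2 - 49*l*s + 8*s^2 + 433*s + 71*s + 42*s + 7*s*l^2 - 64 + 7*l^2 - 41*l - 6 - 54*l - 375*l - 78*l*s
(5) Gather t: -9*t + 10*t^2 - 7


(1) = -x^2 + 9*x - 14
(2) = 54*t^2 + 177*t + y*(-6*t - 21) - 42
(3) = 9*z^3 - 36*z^2 - 43*z + 210
(4) = l^2*(7*s + 70) + l*(-8*s^2 - 127*s - 470) + 56*s^2 + 546*s - 140
(5) = 10*t^2 - 9*t - 7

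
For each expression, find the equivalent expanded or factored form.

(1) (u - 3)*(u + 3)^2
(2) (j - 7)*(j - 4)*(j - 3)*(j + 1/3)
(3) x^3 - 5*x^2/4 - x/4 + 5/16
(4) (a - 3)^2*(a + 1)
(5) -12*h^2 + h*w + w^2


(1) = u^3 + 3*u^2 - 9*u - 27
(2) = j^4 - 41*j^3/3 + 169*j^2/3 - 191*j/3 - 28
(3) = (x - 5/4)*(x - 1/2)*(x + 1/2)
(4) = a^3 - 5*a^2 + 3*a + 9
(5) = (-3*h + w)*(4*h + w)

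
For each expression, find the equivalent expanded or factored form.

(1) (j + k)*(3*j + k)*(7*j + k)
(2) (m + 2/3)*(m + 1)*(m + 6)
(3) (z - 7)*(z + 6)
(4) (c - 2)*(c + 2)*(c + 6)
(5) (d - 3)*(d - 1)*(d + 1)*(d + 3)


(1) = 21*j^3 + 31*j^2*k + 11*j*k^2 + k^3
(2) = m^3 + 23*m^2/3 + 32*m/3 + 4
(3) = z^2 - z - 42
(4) = c^3 + 6*c^2 - 4*c - 24
(5) = d^4 - 10*d^2 + 9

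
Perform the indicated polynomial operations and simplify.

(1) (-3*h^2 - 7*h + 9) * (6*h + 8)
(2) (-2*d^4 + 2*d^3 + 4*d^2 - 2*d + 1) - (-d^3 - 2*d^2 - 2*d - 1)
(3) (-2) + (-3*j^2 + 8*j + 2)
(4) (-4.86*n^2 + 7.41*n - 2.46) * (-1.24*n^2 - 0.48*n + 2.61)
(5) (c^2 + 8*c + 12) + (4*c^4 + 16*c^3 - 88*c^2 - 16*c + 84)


(1) = -18*h^3 - 66*h^2 - 2*h + 72
(2) = -2*d^4 + 3*d^3 + 6*d^2 + 2
(3) = -3*j^2 + 8*j
(4) = 6.0264*n^4 - 6.8556*n^3 - 13.191*n^2 + 20.5209*n - 6.4206
(5) = 4*c^4 + 16*c^3 - 87*c^2 - 8*c + 96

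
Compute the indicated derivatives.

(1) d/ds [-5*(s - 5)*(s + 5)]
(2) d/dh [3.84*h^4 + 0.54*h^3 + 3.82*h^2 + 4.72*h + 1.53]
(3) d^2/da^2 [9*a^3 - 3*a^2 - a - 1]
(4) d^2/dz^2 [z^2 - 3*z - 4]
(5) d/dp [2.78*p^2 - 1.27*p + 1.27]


(1) = -10*s
(2) = 15.36*h^3 + 1.62*h^2 + 7.64*h + 4.72
(3) = 54*a - 6
(4) = 2
(5) = 5.56*p - 1.27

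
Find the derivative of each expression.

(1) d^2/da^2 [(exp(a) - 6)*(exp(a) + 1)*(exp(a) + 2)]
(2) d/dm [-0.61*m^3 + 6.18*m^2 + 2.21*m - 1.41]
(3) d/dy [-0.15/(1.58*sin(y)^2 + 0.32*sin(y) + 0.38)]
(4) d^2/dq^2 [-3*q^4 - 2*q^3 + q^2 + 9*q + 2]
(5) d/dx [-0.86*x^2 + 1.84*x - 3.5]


(1) = (9*exp(2*a) - 12*exp(a) - 16)*exp(a)
(2) = -1.83*m^2 + 12.36*m + 2.21
(3) = (0.474*sin(y) + 0.048)*cos(y)/(1.58*sin(y)^2 + 0.32*sin(y) + 0.38)^2
(4) = -36*q^2 - 12*q + 2
(5) = 1.84 - 1.72*x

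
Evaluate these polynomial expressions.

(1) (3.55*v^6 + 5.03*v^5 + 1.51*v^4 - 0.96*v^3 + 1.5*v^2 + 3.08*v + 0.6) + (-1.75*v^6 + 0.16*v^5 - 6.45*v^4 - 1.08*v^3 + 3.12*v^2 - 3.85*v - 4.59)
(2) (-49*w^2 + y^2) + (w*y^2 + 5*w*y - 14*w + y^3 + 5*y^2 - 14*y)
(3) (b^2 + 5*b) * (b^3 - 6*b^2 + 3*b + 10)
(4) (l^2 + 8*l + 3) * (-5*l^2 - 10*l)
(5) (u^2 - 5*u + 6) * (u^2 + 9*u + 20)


(1) = 1.8*v^6 + 5.19*v^5 - 4.94*v^4 - 2.04*v^3 + 4.62*v^2 - 0.77*v - 3.99
(2) = -49*w^2 + w*y^2 + 5*w*y - 14*w + y^3 + 6*y^2 - 14*y
(3) = b^5 - b^4 - 27*b^3 + 25*b^2 + 50*b
(4) = -5*l^4 - 50*l^3 - 95*l^2 - 30*l
(5) = u^4 + 4*u^3 - 19*u^2 - 46*u + 120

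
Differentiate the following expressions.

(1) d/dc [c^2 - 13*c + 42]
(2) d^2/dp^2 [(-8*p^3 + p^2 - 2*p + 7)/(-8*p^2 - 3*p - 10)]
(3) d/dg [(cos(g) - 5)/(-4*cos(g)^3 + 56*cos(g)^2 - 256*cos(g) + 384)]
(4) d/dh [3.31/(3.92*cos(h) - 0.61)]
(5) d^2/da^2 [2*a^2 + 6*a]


(1) = 2*c - 13
(2) = 2*(-416*p^3 - 384*p^2 + 1416*p + 337)/(512*p^6 + 576*p^5 + 2136*p^4 + 1467*p^3 + 2670*p^2 + 900*p + 1000)
(3) = (21*cos(g) - cos(2*g) - 57)*sin(g)/(4*(cos(g) - 6)^2*(cos(g) - 4)^3)
(4) = 12.9752*sin(h)/(3.92*cos(h) - 0.61)^2
(5) = 4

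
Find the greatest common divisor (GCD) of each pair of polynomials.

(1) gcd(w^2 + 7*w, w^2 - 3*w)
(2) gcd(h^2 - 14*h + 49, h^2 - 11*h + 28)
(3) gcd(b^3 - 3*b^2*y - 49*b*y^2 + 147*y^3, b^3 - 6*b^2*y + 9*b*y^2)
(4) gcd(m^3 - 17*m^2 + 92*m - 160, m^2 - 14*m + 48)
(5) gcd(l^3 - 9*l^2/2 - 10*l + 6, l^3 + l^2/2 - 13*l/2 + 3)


(1) = w
(2) = gcd((h - 7)^2, (h - 7)*(h - 4)) = h - 7
(3) = -b + 3*y
(4) = m - 8
(5) = l - 1/2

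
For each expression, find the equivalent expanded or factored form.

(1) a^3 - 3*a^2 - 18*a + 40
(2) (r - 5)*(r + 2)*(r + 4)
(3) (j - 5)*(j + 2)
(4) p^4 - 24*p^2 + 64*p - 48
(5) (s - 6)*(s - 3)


(1) = (a - 5)*(a - 2)*(a + 4)
(2) = r^3 + r^2 - 22*r - 40
(3) = j^2 - 3*j - 10
(4) = (p - 2)^3*(p + 6)
(5) = s^2 - 9*s + 18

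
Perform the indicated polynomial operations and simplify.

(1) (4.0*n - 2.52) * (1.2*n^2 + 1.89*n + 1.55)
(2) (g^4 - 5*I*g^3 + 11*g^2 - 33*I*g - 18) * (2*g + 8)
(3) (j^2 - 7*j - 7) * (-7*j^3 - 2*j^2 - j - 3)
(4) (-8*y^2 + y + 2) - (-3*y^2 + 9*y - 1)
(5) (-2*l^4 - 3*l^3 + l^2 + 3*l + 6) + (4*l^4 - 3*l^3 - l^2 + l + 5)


(1) = 4.8*n^3 + 4.536*n^2 + 1.4372*n - 3.906
(2) = 2*g^5 + 8*g^4 - 10*I*g^4 + 22*g^3 - 40*I*g^3 + 88*g^2 - 66*I*g^2 - 36*g - 264*I*g - 144
(3) = -7*j^5 + 47*j^4 + 62*j^3 + 18*j^2 + 28*j + 21
(4) = -5*y^2 - 8*y + 3
(5) = 2*l^4 - 6*l^3 + 4*l + 11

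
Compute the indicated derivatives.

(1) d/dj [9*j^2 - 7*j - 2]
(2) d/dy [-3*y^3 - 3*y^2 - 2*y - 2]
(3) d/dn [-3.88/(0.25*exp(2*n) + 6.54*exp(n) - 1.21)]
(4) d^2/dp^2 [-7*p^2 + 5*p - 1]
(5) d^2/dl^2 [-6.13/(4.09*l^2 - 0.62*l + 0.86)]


(1) = 18*j - 7
(2) = -9*y^2 - 6*y - 2
(3) = (1.94*exp(n) + 25.3752)*exp(n)/(0.25*exp(2*n) + 6.54*exp(n) - 1.21)^2
(4) = -14
(5) = (205.086506*l^2 - 31.088908*l - 6.13*(8.18*l - 0.62)*(16.36*l - 1.24) + 43.123324)/(4.09*l^2 - 0.62*l + 0.86)^3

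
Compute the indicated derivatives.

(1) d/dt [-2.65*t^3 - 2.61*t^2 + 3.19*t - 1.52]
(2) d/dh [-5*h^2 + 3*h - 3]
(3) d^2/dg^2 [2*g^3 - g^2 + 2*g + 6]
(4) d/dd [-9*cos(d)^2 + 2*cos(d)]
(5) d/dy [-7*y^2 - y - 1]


(1) = -7.95*t^2 - 5.22*t + 3.19
(2) = 3 - 10*h
(3) = 12*g - 2
(4) = 2*(9*cos(d) - 1)*sin(d)
(5) = -14*y - 1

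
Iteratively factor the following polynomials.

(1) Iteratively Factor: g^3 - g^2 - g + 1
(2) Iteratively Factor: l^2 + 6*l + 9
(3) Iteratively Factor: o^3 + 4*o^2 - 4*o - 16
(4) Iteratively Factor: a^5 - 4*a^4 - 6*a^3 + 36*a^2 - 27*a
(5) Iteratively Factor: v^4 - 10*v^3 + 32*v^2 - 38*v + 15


(1) = (g - 1)*(g^2 - 1) = (g - 1)^2*(g + 1)
(2) = (l + 3)*(l + 3)
(3) = (o + 4)*(o^2 - 4) = (o - 2)*(o + 4)*(o + 2)
(4) = (a - 3)*(a^4 - a^3 - 9*a^2 + 9*a) = a*(a - 3)*(a^3 - a^2 - 9*a + 9) = a*(a - 3)*(a + 3)*(a^2 - 4*a + 3) = a*(a - 3)^2*(a + 3)*(a - 1)
(5) = (v - 1)*(v^3 - 9*v^2 + 23*v - 15) = (v - 5)*(v - 1)*(v^2 - 4*v + 3) = (v - 5)*(v - 3)*(v - 1)*(v - 1)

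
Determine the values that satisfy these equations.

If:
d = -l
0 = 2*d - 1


Then:
d = 1/2
l = -1/2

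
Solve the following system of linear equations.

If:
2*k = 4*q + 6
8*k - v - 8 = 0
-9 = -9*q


Then:
k = 5
q = 1
v = 32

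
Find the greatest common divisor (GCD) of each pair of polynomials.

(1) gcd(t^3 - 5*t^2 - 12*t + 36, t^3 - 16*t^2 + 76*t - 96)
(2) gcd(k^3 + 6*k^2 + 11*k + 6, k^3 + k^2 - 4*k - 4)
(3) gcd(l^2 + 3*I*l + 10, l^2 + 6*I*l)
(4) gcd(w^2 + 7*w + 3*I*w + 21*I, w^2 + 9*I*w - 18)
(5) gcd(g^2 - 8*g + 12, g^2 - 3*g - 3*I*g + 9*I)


(1) = gcd((t - 6)*(t - 2)*(t + 3), (t - 8)*(t - 6)*(t - 2)) = t^2 - 8*t + 12
(2) = gcd((k + 1)*(k + 2)*(k + 3), (k - 2)*(k + 1)*(k + 2)) = k^2 + 3*k + 2
(3) = 1
(4) = gcd((w + 7)*(w + 3*I), (w + 3*I)*(w + 6*I)) = w + 3*I
(5) = 1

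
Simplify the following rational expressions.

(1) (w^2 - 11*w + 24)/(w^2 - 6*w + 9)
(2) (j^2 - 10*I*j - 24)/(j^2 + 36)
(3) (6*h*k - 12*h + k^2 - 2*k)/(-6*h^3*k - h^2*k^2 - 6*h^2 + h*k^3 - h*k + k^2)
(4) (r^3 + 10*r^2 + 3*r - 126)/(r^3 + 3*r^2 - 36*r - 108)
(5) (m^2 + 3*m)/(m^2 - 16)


(1) = (w - 8)/(w - 3)
(2) = (j - 4*I)/(j + 6*I)
(3) = (-6*h*k + 12*h - k^2 + 2*k)/(6*h^3*k + h^2*k^2 + 6*h^2 - h*k^3 + h*k - k^2)
(4) = (r^2 + 4*r - 21)/(r^2 - 3*r - 18)
(5) = (m^2 + 3*m)/(m^2 - 16)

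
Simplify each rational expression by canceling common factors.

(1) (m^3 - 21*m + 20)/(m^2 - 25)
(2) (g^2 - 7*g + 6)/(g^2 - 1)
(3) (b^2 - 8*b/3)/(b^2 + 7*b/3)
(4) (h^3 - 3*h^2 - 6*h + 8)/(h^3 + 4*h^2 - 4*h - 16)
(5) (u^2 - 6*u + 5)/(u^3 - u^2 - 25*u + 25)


(1) = (m^2 - 5*m + 4)/(m - 5)
(2) = (g - 6)/(g + 1)
(3) = (3*b - 8)/(3*b + 7)
(4) = (h^2 - 5*h + 4)/(h^2 + 2*h - 8)
(5) = 1/(u + 5)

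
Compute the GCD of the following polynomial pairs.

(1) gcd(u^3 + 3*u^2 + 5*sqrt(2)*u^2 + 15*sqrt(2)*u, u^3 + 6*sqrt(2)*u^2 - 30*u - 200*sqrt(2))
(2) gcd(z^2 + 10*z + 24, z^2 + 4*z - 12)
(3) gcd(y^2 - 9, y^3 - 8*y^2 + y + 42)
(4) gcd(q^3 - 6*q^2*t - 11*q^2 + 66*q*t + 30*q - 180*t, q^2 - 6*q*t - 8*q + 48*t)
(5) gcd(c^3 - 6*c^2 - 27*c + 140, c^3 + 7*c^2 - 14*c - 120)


(1) = gcd(u*(u + 3)*(u + 5*sqrt(2)), (u - 4*sqrt(2))*(u + 5*sqrt(2))^2) = u + 5*sqrt(2)
(2) = z + 6
(3) = y - 3
(4) = gcd((q - 6)*(q - 5)*(q - 6*t), (q - 8)*(q - 6*t)) = q - 6*t
(5) = c^2 + c - 20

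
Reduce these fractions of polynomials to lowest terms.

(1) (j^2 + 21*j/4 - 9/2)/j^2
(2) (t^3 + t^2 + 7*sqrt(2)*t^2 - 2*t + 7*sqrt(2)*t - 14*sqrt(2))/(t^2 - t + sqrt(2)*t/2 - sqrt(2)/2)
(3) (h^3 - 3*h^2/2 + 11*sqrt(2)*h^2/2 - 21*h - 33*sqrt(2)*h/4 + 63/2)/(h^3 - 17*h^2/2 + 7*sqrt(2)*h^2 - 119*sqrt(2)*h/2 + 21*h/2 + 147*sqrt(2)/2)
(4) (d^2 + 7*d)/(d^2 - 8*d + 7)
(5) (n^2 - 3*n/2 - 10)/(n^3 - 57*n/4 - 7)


(1) = (4*j^2 + 21*j - 18)/(4*j^2)
(2) = (2*t^2 + t*(4 + 14*sqrt(2)) + 28*sqrt(2))/(2*t + sqrt(2))
(3) = (8*h - 12*sqrt(2))/(8*h - 56)
(4) = (d^2 + 7*d)/(d^2 - 8*d + 7)
(5) = (4*n + 10)/(4*n^2 + 16*n + 7)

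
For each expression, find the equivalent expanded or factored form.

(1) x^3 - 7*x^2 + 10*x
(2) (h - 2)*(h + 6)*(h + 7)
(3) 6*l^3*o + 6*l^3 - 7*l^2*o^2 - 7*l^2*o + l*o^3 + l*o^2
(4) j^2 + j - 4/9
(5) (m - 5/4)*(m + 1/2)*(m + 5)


(1) = x*(x - 5)*(x - 2)
(2) = h^3 + 11*h^2 + 16*h - 84
(3) = (-6*l + o)*(-l + o)*(l*o + l)
(4) = (j - 1/3)*(j + 4/3)
(5) = m^3 + 17*m^2/4 - 35*m/8 - 25/8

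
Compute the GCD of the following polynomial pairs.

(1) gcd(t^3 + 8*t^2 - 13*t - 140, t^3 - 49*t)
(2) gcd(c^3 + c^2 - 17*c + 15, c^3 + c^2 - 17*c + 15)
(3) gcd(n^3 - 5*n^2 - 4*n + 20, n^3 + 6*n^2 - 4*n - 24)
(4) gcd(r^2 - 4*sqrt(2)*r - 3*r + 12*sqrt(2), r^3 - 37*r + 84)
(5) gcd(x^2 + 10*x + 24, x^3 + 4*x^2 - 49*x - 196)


(1) = t + 7
(2) = c^3 + c^2 - 17*c + 15
(3) = n^2 - 4
(4) = r - 3
(5) = x + 4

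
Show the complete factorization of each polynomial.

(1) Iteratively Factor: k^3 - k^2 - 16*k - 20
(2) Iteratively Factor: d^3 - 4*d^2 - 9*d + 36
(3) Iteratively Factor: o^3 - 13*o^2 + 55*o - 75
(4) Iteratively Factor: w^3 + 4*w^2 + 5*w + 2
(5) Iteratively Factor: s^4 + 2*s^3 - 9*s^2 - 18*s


(1) = (k + 2)*(k^2 - 3*k - 10) = (k - 5)*(k + 2)*(k + 2)
(2) = (d + 3)*(d^2 - 7*d + 12) = (d - 3)*(d + 3)*(d - 4)
(3) = (o - 5)*(o^2 - 8*o + 15) = (o - 5)^2*(o - 3)
(4) = (w + 2)*(w^2 + 2*w + 1) = (w + 1)*(w + 2)*(w + 1)
(5) = (s + 3)*(s^3 - s^2 - 6*s) = (s + 2)*(s + 3)*(s^2 - 3*s) = (s - 3)*(s + 2)*(s + 3)*(s)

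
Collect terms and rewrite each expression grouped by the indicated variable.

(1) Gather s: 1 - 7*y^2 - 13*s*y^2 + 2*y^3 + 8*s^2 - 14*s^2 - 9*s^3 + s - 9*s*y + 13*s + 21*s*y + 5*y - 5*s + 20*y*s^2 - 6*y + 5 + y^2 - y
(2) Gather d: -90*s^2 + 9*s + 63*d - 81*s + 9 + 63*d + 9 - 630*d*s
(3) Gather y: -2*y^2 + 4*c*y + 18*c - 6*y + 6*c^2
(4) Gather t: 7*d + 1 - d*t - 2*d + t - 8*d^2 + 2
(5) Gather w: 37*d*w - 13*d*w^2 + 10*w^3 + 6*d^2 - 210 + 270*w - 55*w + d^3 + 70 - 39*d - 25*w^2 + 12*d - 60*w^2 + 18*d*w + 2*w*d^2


(1) = -9*s^3 + s^2*(20*y - 6) + s*(-13*y^2 + 12*y + 9) + 2*y^3 - 6*y^2 - 2*y + 6
(2) = d*(126 - 630*s) - 90*s^2 - 72*s + 18
(3) = 6*c^2 + 18*c - 2*y^2 + y*(4*c - 6)
(4) = -8*d^2 + 5*d + t*(1 - d) + 3
(5) = d^3 + 6*d^2 - 27*d + 10*w^3 + w^2*(-13*d - 85) + w*(2*d^2 + 55*d + 215) - 140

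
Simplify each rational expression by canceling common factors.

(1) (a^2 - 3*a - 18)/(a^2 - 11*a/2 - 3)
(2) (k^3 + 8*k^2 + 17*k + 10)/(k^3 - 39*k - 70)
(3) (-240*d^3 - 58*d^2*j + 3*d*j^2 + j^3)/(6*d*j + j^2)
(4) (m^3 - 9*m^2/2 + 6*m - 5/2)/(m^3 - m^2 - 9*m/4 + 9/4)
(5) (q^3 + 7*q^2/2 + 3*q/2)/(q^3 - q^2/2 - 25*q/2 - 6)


(1) = (2*a + 6)/(2*a + 1)
(2) = (k + 1)/(k - 7)
(3) = (-40*d^2 - 3*d*j + j^2)/j
(4) = (4*m^2 - 14*m + 10)/(4*m^2 - 9)
(5) = q/(q - 4)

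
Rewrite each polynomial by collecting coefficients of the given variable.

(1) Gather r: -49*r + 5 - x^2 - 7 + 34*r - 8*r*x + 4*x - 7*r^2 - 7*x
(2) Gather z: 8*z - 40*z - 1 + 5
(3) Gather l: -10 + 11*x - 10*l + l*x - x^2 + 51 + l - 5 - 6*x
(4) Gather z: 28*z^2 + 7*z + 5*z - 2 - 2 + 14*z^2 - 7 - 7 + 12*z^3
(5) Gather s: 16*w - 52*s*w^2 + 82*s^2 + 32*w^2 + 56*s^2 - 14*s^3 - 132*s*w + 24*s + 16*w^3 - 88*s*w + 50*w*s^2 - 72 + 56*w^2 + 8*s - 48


(1) = -7*r^2 + r*(-8*x - 15) - x^2 - 3*x - 2
(2) = 4 - 32*z
(3) = l*(x - 9) - x^2 + 5*x + 36
(4) = 12*z^3 + 42*z^2 + 12*z - 18
(5) = -14*s^3 + s^2*(50*w + 138) + s*(-52*w^2 - 220*w + 32) + 16*w^3 + 88*w^2 + 16*w - 120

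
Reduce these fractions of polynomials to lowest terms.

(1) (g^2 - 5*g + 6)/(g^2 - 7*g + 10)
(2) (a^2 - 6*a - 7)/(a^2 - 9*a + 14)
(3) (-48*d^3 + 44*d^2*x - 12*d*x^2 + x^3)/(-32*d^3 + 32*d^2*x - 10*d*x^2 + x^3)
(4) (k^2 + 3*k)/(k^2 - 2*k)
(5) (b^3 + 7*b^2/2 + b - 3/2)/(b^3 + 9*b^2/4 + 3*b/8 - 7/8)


(1) = (g - 3)/(g - 5)
(2) = (a + 1)/(a - 2)
(3) = (-6*d + x)/(-4*d + x)
(4) = (k + 3)/(k - 2)
(5) = (4*b + 12)/(4*b + 7)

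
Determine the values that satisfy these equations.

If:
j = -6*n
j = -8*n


Then:
j = 0
n = 0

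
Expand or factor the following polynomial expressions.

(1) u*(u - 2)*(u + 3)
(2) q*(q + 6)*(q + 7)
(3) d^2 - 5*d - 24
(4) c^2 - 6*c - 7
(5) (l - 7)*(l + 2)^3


(1) = u^3 + u^2 - 6*u
(2) = q^3 + 13*q^2 + 42*q
(3) = (d - 8)*(d + 3)
(4) = (c - 7)*(c + 1)
(5) = l^4 - l^3 - 30*l^2 - 76*l - 56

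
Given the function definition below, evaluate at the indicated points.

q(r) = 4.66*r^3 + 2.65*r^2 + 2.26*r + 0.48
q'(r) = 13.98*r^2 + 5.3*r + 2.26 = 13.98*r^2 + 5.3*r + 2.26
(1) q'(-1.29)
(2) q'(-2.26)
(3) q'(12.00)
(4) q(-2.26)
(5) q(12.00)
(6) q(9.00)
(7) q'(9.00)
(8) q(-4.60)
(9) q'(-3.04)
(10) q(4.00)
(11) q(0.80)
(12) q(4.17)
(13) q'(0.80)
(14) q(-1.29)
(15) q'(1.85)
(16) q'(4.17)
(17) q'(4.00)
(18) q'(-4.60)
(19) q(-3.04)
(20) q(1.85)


(1) = 18.69
(2) = 61.69
(3) = 2078.98
(4) = -44.88
(5) = 8461.68
(6) = 3632.61
(7) = 1182.34
(8) = -407.43
(9) = 115.35
(10) = 350.16
(11) = 6.37
(12) = 393.89
(13) = 15.45
(14) = -8.03
(15) = 59.91
(16) = 267.46
(17) = 247.14
(18) = 273.70
(19) = -112.82
(20) = 43.24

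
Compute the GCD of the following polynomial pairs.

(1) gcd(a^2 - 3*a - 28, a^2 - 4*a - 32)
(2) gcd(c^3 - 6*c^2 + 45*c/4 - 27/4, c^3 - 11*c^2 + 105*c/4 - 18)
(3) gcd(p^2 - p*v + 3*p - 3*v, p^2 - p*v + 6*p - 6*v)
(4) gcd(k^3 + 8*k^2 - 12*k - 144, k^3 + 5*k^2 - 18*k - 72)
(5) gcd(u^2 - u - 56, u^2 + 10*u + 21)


(1) = a + 4
(2) = gcd((c - 3)*(c - 3/2)^2, (c - 8)*(c - 3/2)^2) = c^2 - 3*c + 9/4
(3) = gcd((p + 3)*(p - v), (p + 6)*(p - v)) = p - v
(4) = gcd((k - 4)*(k + 6)^2, (k - 4)*(k + 3)*(k + 6)) = k^2 + 2*k - 24
(5) = u + 7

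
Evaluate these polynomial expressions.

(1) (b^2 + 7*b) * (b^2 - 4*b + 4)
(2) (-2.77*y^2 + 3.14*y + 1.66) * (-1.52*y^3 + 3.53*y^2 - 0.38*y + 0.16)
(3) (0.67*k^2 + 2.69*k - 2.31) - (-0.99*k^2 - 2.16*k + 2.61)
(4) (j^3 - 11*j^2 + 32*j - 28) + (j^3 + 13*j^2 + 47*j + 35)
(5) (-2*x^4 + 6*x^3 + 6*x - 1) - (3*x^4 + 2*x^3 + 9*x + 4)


(1) = b^4 + 3*b^3 - 24*b^2 + 28*b
(2) = 4.2104*y^5 - 14.5509*y^4 + 9.6136*y^3 + 4.2234*y^2 - 0.1284*y + 0.2656
(3) = 1.66*k^2 + 4.85*k - 4.92
(4) = 2*j^3 + 2*j^2 + 79*j + 7
(5) = -5*x^4 + 4*x^3 - 3*x - 5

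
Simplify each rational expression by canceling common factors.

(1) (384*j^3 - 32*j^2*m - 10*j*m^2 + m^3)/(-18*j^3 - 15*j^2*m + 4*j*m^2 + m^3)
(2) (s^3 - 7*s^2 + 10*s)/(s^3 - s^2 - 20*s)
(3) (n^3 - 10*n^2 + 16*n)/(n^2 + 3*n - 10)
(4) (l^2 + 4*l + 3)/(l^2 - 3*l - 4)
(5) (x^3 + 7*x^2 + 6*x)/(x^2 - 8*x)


(1) = (-64*j^2 + 16*j*m - m^2)/(3*j^2 + 2*j*m - m^2)
(2) = (s - 2)/(s + 4)
(3) = (n^2 - 8*n)/(n + 5)
(4) = (l + 3)/(l - 4)
(5) = (x^2 + 7*x + 6)/(x - 8)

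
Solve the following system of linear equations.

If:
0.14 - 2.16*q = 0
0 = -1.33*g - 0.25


Then:
g = -0.19
q = 0.06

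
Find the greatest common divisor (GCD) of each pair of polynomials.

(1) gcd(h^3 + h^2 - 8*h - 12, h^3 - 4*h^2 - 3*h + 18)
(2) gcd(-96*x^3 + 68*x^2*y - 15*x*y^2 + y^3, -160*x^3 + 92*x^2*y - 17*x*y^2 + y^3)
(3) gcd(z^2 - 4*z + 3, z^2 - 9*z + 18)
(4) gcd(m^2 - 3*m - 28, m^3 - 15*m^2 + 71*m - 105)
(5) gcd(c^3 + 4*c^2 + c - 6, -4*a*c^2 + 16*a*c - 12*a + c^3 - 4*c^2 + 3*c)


(1) = gcd((h - 3)*(h + 2)^2, (h - 3)^2*(h + 2)) = h^2 - h - 6
(2) = 32*x^2 - 12*x*y + y^2
(3) = gcd((z - 3)*(z - 1), (z - 6)*(z - 3)) = z - 3
(4) = gcd((m - 7)*(m + 4), (m - 7)*(m - 5)*(m - 3)) = m - 7
(5) = c - 1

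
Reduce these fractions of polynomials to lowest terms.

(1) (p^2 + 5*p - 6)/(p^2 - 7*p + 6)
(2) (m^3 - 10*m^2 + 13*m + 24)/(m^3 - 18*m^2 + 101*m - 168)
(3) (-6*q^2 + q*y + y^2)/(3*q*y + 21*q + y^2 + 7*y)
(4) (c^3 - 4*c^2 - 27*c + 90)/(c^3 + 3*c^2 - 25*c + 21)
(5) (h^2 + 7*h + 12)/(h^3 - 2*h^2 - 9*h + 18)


(1) = (p + 6)/(p - 6)
(2) = (m + 1)/(m - 7)
(3) = (-2*q + y)/(y + 7)
(4) = (c^2 - c - 30)/(c^2 + 6*c - 7)
(5) = (h + 4)/(h^2 - 5*h + 6)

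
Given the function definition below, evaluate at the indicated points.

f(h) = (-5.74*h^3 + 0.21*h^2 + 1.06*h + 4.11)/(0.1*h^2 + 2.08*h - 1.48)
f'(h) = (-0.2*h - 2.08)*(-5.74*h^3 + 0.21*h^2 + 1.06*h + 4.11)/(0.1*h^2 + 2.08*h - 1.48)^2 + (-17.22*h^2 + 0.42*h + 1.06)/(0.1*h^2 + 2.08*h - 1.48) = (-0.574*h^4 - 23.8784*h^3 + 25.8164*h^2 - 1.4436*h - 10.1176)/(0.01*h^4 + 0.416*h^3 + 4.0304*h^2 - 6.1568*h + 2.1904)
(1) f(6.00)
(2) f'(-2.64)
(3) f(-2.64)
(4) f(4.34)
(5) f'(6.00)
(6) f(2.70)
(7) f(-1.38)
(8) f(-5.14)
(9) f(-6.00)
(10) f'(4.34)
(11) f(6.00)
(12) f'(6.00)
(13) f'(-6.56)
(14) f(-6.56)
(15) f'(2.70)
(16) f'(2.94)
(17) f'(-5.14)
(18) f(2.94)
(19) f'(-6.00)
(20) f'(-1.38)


(1) = -83.69
(2) = 14.86
(3) = -17.28
(4) = -48.41
(5) = -23.41
(6) = -21.48
(7) = -4.36
(8) = -82.24
(9) = -120.19
(10) = -18.95
(11) = -83.69
(12) = -23.41
(13) = 57.97
(14) = -150.31
(15) = -13.79
(16) = -14.58
(17) = 38.78
(18) = -24.88
(19) = 49.77
(20) = 5.88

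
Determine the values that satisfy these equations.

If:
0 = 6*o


Then:
o = 0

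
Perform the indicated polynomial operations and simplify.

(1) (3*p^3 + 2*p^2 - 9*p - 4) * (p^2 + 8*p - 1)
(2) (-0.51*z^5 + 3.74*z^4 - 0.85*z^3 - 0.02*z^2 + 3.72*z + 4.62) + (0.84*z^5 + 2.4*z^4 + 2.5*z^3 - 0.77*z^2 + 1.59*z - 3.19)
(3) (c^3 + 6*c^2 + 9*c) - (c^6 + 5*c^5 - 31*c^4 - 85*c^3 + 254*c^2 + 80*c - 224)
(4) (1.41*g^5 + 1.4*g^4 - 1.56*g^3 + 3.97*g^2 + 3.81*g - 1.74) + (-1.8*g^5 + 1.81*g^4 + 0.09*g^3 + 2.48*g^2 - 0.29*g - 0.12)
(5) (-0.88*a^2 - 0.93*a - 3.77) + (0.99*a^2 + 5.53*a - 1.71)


(1) = 3*p^5 + 26*p^4 + 4*p^3 - 78*p^2 - 23*p + 4
(2) = 0.33*z^5 + 6.14*z^4 + 1.65*z^3 - 0.79*z^2 + 5.31*z + 1.43
(3) = -c^6 - 5*c^5 + 31*c^4 + 86*c^3 - 248*c^2 - 71*c + 224
(4) = -0.39*g^5 + 3.21*g^4 - 1.47*g^3 + 6.45*g^2 + 3.52*g - 1.86
(5) = 0.11*a^2 + 4.6*a - 5.48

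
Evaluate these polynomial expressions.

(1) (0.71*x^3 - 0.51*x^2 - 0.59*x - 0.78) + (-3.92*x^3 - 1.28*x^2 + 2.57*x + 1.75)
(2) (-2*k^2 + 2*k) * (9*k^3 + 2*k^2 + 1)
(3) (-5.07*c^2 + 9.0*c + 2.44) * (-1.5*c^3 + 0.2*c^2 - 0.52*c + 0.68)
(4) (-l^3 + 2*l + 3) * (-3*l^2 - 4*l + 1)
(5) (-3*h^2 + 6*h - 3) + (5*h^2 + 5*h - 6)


(1) = -3.21*x^3 - 1.79*x^2 + 1.98*x + 0.97
(2) = -18*k^5 + 14*k^4 + 4*k^3 - 2*k^2 + 2*k
(3) = 7.605*c^5 - 14.514*c^4 + 0.7764*c^3 - 7.6396*c^2 + 4.8512*c + 1.6592
(4) = 3*l^5 + 4*l^4 - 7*l^3 - 17*l^2 - 10*l + 3
(5) = 2*h^2 + 11*h - 9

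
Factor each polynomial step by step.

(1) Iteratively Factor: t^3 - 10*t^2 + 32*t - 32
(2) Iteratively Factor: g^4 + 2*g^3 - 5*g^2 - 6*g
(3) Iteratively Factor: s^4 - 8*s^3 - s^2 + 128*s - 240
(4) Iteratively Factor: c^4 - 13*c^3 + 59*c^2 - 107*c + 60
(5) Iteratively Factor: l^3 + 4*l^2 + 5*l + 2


(1) = (t - 2)*(t^2 - 8*t + 16) = (t - 4)*(t - 2)*(t - 4)
(2) = (g + 1)*(g^3 + g^2 - 6*g) = (g + 1)*(g + 3)*(g^2 - 2*g) = (g - 2)*(g + 1)*(g + 3)*(g)
(3) = (s - 3)*(s^3 - 5*s^2 - 16*s + 80) = (s - 4)*(s - 3)*(s^2 - s - 20) = (s - 5)*(s - 4)*(s - 3)*(s + 4)
(4) = (c - 3)*(c^3 - 10*c^2 + 29*c - 20) = (c - 5)*(c - 3)*(c^2 - 5*c + 4) = (c - 5)*(c - 3)*(c - 1)*(c - 4)
(5) = (l + 1)*(l^2 + 3*l + 2) = (l + 1)^2*(l + 2)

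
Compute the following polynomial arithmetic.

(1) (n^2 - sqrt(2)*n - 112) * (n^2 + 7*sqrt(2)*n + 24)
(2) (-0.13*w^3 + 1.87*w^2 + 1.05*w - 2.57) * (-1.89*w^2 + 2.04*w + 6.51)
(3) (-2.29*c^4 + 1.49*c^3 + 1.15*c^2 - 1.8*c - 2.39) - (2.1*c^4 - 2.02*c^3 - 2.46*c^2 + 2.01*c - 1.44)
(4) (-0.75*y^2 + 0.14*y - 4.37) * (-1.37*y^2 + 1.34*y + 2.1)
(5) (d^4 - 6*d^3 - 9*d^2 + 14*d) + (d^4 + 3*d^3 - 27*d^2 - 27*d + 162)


(1) = n^4 + 6*sqrt(2)*n^3 - 102*n^2 - 808*sqrt(2)*n - 2688
(2) = 0.2457*w^5 - 3.7995*w^4 + 0.984*w^3 + 19.173*w^2 + 1.5927*w - 16.7307
(3) = -4.39*c^4 + 3.51*c^3 + 3.61*c^2 - 3.81*c - 0.95
(4) = 1.0275*y^4 - 1.1968*y^3 + 4.5995*y^2 - 5.5618*y - 9.177
(5) = 2*d^4 - 3*d^3 - 36*d^2 - 13*d + 162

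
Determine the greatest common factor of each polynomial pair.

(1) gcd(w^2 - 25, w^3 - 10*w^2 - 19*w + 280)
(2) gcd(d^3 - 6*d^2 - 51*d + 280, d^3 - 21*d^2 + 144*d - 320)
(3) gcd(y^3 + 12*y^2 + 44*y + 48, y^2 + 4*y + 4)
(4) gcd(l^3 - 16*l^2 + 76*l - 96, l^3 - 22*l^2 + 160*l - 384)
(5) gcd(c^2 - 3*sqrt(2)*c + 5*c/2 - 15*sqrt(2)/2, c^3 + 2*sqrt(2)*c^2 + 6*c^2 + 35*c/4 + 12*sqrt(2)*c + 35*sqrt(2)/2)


(1) = w + 5
(2) = gcd((d - 8)*(d - 5)*(d + 7), (d - 8)^2*(d - 5)) = d^2 - 13*d + 40
(3) = gcd((y + 2)*(y + 4)*(y + 6), (y + 2)^2) = y + 2
(4) = l^2 - 14*l + 48
(5) = c + 5/2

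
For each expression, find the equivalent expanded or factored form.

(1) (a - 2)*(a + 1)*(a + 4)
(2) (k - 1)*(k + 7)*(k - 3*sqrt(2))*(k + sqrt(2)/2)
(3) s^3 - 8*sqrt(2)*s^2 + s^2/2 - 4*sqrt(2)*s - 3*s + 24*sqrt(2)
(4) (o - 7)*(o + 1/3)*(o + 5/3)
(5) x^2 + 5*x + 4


(1) = a^3 + 3*a^2 - 6*a - 8
(2) = k^4 - 5*sqrt(2)*k^3/2 + 6*k^3 - 15*sqrt(2)*k^2 - 10*k^2 - 18*k + 35*sqrt(2)*k/2 + 21
(3) = (s - 3/2)*(s + 2)*(s - 8*sqrt(2))
(4) = o^3 - 5*o^2 - 121*o/9 - 35/9
(5) = (x + 1)*(x + 4)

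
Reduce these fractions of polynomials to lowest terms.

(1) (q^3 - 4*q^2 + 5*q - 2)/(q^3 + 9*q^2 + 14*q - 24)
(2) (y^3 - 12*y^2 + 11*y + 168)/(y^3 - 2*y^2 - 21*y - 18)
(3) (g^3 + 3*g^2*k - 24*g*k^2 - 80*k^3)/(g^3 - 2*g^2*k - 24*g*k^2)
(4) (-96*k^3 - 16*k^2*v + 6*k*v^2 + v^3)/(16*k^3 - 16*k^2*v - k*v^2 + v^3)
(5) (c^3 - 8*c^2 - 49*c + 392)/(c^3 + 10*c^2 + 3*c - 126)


(1) = (q^2 - 3*q + 2)/(q^2 + 10*q + 24)
(2) = (y^2 - 15*y + 56)/(y^2 - 5*y - 6)
(3) = (g^2 - g*k - 20*k^2)/(g^2 - 6*g*k)
(4) = (6*k + v)/(-k + v)
(5) = (c^2 - 15*c + 56)/(c^2 + 3*c - 18)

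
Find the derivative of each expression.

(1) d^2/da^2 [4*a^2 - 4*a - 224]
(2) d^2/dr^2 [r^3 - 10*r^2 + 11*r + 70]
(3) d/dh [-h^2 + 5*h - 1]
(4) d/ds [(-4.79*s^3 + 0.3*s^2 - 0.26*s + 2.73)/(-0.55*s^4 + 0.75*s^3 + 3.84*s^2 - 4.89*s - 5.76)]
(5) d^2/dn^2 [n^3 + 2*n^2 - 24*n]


(1) = 8
(2) = 6*r - 20
(3) = 5 - 2*h
(4) = (-2.6345*s^6 + 0.33*s^5 - 19.0476*s^4 + 53.2422*s^3 + 76.1601*s^2 - 24.4224*s + 14.8473)/(0.3025*s^8 - 0.825*s^7 - 3.6615*s^6 + 11.139*s^5 + 13.7466*s^4 - 46.1952*s^3 - 20.3247*s^2 + 56.3328*s + 33.1776)
(5) = 6*n + 4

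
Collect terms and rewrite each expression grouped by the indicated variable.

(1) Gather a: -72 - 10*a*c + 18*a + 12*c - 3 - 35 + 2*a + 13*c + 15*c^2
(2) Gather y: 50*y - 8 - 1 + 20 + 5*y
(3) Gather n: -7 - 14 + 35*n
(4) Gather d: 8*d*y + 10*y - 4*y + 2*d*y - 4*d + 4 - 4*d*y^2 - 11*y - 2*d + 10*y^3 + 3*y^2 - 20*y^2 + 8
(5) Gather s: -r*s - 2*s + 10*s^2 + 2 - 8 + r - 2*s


(1) = a*(20 - 10*c) + 15*c^2 + 25*c - 110
(2) = 55*y + 11
(3) = 35*n - 21
(4) = d*(-4*y^2 + 10*y - 6) + 10*y^3 - 17*y^2 - 5*y + 12
(5) = r + 10*s^2 + s*(-r - 4) - 6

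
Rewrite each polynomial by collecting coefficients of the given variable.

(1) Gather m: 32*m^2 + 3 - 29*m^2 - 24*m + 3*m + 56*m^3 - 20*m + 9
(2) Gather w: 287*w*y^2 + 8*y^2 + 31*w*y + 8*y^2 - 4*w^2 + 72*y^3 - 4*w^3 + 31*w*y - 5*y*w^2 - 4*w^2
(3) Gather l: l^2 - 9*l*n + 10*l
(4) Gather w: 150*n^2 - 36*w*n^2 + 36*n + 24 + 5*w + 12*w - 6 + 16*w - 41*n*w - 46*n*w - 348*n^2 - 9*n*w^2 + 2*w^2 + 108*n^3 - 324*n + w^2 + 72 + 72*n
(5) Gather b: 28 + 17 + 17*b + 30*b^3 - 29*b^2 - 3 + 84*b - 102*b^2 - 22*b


(1) = 56*m^3 + 3*m^2 - 41*m + 12
(2) = -4*w^3 + w^2*(-5*y - 8) + w*(287*y^2 + 62*y) + 72*y^3 + 16*y^2
(3) = l^2 + l*(10 - 9*n)
(4) = 108*n^3 - 198*n^2 - 216*n + w^2*(3 - 9*n) + w*(-36*n^2 - 87*n + 33) + 90
(5) = 30*b^3 - 131*b^2 + 79*b + 42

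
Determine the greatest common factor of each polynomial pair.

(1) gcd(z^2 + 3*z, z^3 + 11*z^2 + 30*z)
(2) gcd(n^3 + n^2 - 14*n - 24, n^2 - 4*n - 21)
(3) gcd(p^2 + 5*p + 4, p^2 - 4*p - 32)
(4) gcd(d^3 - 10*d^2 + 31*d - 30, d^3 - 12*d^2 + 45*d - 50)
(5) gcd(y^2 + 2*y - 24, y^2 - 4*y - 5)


(1) = gcd(z*(z + 3), z*(z + 5)*(z + 6)) = z
(2) = gcd((n - 4)*(n + 2)*(n + 3), (n - 7)*(n + 3)) = n + 3
(3) = gcd((p + 1)*(p + 4), (p - 8)*(p + 4)) = p + 4
(4) = gcd((d - 5)*(d - 3)*(d - 2), (d - 5)^2*(d - 2)) = d^2 - 7*d + 10
(5) = gcd((y - 4)*(y + 6), (y - 5)*(y + 1)) = 1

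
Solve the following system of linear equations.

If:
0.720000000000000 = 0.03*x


Then:
x = 24.00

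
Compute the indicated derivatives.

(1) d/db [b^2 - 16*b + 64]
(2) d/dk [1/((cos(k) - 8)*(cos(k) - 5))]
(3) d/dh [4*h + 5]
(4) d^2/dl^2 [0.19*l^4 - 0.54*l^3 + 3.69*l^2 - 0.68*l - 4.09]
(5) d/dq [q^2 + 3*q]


(1) = 2*b - 16
(2) = (2*cos(k) - 13)*sin(k)/((cos(k) - 8)^2*(cos(k) - 5)^2)
(3) = 4
(4) = 2.28*l^2 - 3.24*l + 7.38
(5) = 2*q + 3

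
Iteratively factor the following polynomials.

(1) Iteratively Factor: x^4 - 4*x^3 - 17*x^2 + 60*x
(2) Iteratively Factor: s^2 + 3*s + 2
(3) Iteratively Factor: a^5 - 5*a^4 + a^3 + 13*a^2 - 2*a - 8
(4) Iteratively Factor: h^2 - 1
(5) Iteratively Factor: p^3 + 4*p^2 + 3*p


(1) = (x - 5)*(x^3 + x^2 - 12*x) = x*(x - 5)*(x^2 + x - 12) = x*(x - 5)*(x - 3)*(x + 4)
(2) = (s + 1)*(s + 2)
(3) = (a - 2)*(a^4 - 3*a^3 - 5*a^2 + 3*a + 4) = (a - 4)*(a - 2)*(a^3 + a^2 - a - 1) = (a - 4)*(a - 2)*(a + 1)*(a^2 - 1) = (a - 4)*(a - 2)*(a + 1)^2*(a - 1)
(4) = (h - 1)*(h + 1)
(5) = (p + 1)*(p^2 + 3*p) = p*(p + 1)*(p + 3)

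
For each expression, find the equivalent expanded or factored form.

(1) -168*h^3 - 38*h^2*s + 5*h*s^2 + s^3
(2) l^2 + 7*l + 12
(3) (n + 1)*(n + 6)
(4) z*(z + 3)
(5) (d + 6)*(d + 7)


(1) = (-6*h + s)*(4*h + s)*(7*h + s)
(2) = (l + 3)*(l + 4)
(3) = n^2 + 7*n + 6
(4) = z^2 + 3*z
(5) = d^2 + 13*d + 42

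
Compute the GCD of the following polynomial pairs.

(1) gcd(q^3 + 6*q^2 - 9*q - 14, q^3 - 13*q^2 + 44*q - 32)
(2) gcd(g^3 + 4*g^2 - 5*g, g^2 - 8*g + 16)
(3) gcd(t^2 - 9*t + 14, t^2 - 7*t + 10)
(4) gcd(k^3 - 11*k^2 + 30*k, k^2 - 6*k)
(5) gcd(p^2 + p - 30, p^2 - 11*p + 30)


(1) = 1
(2) = gcd(g*(g - 1)*(g + 5), (g - 4)^2) = 1
(3) = gcd((t - 7)*(t - 2), (t - 5)*(t - 2)) = t - 2
(4) = gcd(k*(k - 6)*(k - 5), k*(k - 6)) = k^2 - 6*k
(5) = p - 5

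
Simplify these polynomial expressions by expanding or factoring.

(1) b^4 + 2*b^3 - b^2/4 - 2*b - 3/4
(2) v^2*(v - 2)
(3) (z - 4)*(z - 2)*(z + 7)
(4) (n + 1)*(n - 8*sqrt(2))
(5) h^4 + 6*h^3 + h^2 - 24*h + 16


(1) = (b - 1)*(b + 1/2)*(b + 1)*(b + 3/2)
(2) = v^3 - 2*v^2
(3) = z^3 + z^2 - 34*z + 56
(4) = n^2 - 8*sqrt(2)*n + n - 8*sqrt(2)
(5) = (h - 1)^2*(h + 4)^2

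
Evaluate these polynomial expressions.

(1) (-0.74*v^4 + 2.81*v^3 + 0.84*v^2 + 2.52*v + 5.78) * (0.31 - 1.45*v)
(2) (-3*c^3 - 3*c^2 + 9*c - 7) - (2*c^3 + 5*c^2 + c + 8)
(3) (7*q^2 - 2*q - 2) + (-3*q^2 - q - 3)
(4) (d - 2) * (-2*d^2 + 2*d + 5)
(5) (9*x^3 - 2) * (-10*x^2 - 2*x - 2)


(1) = 1.073*v^5 - 4.3039*v^4 - 0.3469*v^3 - 3.3936*v^2 - 7.5998*v + 1.7918
(2) = -5*c^3 - 8*c^2 + 8*c - 15
(3) = 4*q^2 - 3*q - 5
(4) = -2*d^3 + 6*d^2 + d - 10
(5) = -90*x^5 - 18*x^4 - 18*x^3 + 20*x^2 + 4*x + 4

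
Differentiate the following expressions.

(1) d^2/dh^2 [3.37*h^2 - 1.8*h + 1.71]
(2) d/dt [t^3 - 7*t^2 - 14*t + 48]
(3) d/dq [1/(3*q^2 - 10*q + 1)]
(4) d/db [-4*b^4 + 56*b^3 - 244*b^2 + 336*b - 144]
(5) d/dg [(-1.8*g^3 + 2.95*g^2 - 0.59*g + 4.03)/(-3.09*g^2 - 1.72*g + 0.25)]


(1) = 6.74000000000000
(2) = 3*t^2 - 14*t - 14
(3) = 2*(5 - 3*q)/(3*q^2 - 10*q + 1)^2
(4) = -16*b^3 + 168*b^2 - 488*b + 336
(5) = (5.562*g^4 + 6.192*g^3 - 8.2471*g^2 + 26.3804*g + 6.7841)/(9.5481*g^4 + 10.6296*g^3 + 1.4134*g^2 - 0.86*g + 0.0625)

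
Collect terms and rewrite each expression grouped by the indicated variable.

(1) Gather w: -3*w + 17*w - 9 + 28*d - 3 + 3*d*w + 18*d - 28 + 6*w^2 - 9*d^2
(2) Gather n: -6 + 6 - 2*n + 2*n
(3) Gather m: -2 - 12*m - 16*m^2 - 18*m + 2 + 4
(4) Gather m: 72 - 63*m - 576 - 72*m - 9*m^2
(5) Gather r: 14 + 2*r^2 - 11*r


(1) = -9*d^2 + 46*d + 6*w^2 + w*(3*d + 14) - 40
(2) = 0
(3) = -16*m^2 - 30*m + 4
(4) = -9*m^2 - 135*m - 504
(5) = 2*r^2 - 11*r + 14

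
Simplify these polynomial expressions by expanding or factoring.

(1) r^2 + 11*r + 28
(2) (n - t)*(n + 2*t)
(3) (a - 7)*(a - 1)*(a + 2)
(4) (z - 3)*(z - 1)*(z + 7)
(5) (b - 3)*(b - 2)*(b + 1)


(1) = (r + 4)*(r + 7)
(2) = n^2 + n*t - 2*t^2
(3) = a^3 - 6*a^2 - 9*a + 14
(4) = z^3 + 3*z^2 - 25*z + 21
(5) = b^3 - 4*b^2 + b + 6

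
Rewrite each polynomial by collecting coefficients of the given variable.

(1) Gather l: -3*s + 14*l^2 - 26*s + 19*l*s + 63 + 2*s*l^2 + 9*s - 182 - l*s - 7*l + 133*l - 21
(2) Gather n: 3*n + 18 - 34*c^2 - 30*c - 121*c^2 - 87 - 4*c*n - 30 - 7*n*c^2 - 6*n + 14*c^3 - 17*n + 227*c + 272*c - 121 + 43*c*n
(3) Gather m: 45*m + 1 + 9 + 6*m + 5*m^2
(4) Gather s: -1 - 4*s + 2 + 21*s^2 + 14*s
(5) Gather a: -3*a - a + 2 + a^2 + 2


(1) = l^2*(2*s + 14) + l*(18*s + 126) - 20*s - 140
(2) = 14*c^3 - 155*c^2 + 469*c + n*(-7*c^2 + 39*c - 20) - 220
(3) = 5*m^2 + 51*m + 10
(4) = 21*s^2 + 10*s + 1
(5) = a^2 - 4*a + 4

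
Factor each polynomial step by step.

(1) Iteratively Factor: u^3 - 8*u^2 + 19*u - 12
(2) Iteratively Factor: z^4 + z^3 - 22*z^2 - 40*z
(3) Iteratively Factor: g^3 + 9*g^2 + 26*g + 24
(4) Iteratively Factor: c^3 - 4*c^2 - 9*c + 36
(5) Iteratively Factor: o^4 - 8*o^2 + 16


(1) = (u - 1)*(u^2 - 7*u + 12) = (u - 3)*(u - 1)*(u - 4)
(2) = (z)*(z^3 + z^2 - 22*z - 40) = z*(z - 5)*(z^2 + 6*z + 8) = z*(z - 5)*(z + 2)*(z + 4)
(3) = (g + 3)*(g^2 + 6*g + 8) = (g + 2)*(g + 3)*(g + 4)
(4) = (c - 3)*(c^2 - c - 12) = (c - 3)*(c + 3)*(c - 4)
(5) = (o - 2)*(o^3 + 2*o^2 - 4*o - 8) = (o - 2)*(o + 2)*(o^2 - 4) = (o - 2)*(o + 2)^2*(o - 2)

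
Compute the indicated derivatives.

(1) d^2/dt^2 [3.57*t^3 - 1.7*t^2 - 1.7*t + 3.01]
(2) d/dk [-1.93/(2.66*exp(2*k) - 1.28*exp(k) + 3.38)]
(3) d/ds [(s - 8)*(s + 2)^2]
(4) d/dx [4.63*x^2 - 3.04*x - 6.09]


(1) = 21.42*t - 3.4
(2) = (10.2676*exp(k) - 2.4704)*exp(k)/(2.66*exp(2*k) - 1.28*exp(k) + 3.38)^2
(3) = (s + 2)*(3*s - 14)
(4) = 9.26*x - 3.04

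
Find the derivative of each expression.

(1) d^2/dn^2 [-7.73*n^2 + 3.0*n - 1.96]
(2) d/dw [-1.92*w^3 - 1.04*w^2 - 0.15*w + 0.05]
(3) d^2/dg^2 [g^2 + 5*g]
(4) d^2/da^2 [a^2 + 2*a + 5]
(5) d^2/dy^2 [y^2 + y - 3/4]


(1) = -15.4600000000000
(2) = -5.76*w^2 - 2.08*w - 0.15
(3) = 2
(4) = 2
(5) = 2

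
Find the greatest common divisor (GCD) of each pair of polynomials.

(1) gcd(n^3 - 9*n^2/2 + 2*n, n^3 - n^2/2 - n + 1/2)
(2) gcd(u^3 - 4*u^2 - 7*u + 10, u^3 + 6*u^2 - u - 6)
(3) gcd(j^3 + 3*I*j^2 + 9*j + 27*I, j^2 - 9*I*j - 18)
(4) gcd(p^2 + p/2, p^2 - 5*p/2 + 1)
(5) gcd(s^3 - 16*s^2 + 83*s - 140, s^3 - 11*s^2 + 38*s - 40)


(1) = gcd(n*(n - 4)*(n - 1/2), (n - 1)*(n - 1/2)*(n + 1)) = n - 1/2
(2) = gcd((u - 5)*(u - 1)*(u + 2), (u - 1)*(u + 1)*(u + 6)) = u - 1
(3) = j - 3*I
(4) = gcd(p*(p + 1/2), (p - 2)*(p - 1/2)) = 1
(5) = s^2 - 9*s + 20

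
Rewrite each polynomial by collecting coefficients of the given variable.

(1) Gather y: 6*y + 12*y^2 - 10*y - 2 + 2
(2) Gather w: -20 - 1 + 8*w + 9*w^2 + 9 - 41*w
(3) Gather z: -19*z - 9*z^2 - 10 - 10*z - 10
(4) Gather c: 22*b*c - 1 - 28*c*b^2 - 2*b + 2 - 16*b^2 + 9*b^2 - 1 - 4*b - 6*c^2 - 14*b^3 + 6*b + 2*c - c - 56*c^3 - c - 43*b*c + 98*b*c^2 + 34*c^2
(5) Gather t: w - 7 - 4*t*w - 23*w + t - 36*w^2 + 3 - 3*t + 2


(1) = 12*y^2 - 4*y
(2) = 9*w^2 - 33*w - 12
(3) = -9*z^2 - 29*z - 20
(4) = -14*b^3 - 7*b^2 - 56*c^3 + c^2*(98*b + 28) + c*(-28*b^2 - 21*b)
(5) = t*(-4*w - 2) - 36*w^2 - 22*w - 2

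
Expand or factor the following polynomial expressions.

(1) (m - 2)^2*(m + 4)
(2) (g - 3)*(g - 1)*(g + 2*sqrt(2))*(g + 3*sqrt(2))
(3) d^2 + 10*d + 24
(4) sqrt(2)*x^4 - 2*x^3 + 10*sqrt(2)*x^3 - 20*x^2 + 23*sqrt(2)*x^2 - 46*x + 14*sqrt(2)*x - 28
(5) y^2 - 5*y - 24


(1) = m^3 - 12*m + 16
(2) = g^4 - 4*g^3 + 5*sqrt(2)*g^3 - 20*sqrt(2)*g^2 + 15*g^2 - 48*g + 15*sqrt(2)*g + 36
(3) = (d + 4)*(d + 6)
(4) = (x + 2)*(x + 7)*(x - sqrt(2))*(sqrt(2)*x + sqrt(2))
(5) = (y - 8)*(y + 3)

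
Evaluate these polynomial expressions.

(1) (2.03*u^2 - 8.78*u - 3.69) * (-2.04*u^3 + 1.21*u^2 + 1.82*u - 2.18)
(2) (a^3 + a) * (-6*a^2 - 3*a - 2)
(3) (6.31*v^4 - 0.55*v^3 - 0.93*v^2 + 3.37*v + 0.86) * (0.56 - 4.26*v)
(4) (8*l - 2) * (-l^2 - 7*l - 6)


(1) = -4.1412*u^5 + 20.3675*u^4 + 0.5984*u^3 - 24.8699*u^2 + 12.4246*u + 8.0442
(2) = -6*a^5 - 3*a^4 - 8*a^3 - 3*a^2 - 2*a
(3) = -26.8806*v^5 + 5.8766*v^4 + 3.6538*v^3 - 14.877*v^2 - 1.7764*v + 0.4816
(4) = -8*l^3 - 54*l^2 - 34*l + 12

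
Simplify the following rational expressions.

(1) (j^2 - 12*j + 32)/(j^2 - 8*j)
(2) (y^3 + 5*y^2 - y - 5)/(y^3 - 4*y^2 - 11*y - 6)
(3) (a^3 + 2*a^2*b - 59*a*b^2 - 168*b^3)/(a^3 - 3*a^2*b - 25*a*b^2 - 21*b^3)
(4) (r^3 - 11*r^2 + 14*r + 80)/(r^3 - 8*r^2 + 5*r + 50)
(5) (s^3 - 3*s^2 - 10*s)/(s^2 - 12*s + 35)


(1) = (j - 4)/j
(2) = (y^2 + 4*y - 5)/(y^2 - 5*y - 6)
(3) = (a^2 - a*b - 56*b^2)/(a^2 - 6*a*b - 7*b^2)
(4) = (r - 8)/(r - 5)
(5) = (s^2 + 2*s)/(s - 7)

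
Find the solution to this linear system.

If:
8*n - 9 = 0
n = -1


Then:
No Solution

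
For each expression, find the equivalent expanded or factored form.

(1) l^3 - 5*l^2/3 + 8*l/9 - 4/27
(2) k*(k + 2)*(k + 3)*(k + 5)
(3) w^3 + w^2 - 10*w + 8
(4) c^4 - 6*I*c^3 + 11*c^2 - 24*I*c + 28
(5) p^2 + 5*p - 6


(1) = (l - 2/3)^2*(l - 1/3)
(2) = k^4 + 10*k^3 + 31*k^2 + 30*k
(3) = (w - 2)*(w - 1)*(w + 4)
(4) = (c - 7*I)*(c - 2*I)*(c + I)*(c + 2*I)
(5) = (p - 1)*(p + 6)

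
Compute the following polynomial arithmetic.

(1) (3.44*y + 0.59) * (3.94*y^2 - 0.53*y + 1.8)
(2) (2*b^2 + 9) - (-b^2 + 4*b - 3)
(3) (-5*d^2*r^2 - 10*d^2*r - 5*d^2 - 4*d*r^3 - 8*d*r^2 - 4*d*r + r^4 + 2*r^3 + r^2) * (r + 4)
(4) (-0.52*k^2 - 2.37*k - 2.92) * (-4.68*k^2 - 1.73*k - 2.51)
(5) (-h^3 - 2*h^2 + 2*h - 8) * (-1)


(1) = 13.5536*y^3 + 0.5014*y^2 + 5.8793*y + 1.062
(2) = 3*b^2 - 4*b + 12
(3) = -5*d^2*r^3 - 30*d^2*r^2 - 45*d^2*r - 20*d^2 - 4*d*r^4 - 24*d*r^3 - 36*d*r^2 - 16*d*r + r^5 + 6*r^4 + 9*r^3 + 4*r^2
(4) = 2.4336*k^4 + 11.9912*k^3 + 19.0709*k^2 + 11.0003*k + 7.3292
(5) = h^3 + 2*h^2 - 2*h + 8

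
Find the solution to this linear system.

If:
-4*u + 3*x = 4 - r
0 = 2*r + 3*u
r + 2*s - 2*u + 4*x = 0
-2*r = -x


Then:
r = 12/29
s = -62/29
u = -8/29
x = 24/29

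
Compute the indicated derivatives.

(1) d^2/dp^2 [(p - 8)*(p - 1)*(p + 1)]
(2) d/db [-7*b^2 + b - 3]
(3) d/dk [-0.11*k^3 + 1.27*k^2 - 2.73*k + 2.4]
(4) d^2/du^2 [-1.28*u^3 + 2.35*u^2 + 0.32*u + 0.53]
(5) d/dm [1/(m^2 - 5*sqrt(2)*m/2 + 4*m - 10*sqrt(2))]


(1) = 6*p - 16
(2) = 1 - 14*b
(3) = -0.33*k^2 + 2.54*k - 2.73
(4) = 4.7 - 7.68*u
(5) = 2*(-4*m - 8 + 5*sqrt(2))/(2*m^2 - 5*sqrt(2)*m + 8*m - 20*sqrt(2))^2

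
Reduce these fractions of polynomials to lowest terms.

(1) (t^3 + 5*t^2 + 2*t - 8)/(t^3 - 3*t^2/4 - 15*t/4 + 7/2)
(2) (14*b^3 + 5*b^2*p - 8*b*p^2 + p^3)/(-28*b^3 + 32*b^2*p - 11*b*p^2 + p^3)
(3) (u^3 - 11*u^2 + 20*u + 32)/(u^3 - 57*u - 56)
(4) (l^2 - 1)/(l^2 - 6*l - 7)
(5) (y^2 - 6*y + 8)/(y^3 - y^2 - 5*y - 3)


(1) = (4*t + 16)/(4*t - 7)
(2) = (b + p)/(-2*b + p)
(3) = (u - 4)/(u + 7)
(4) = (l - 1)/(l - 7)
(5) = (y^2 - 6*y + 8)/(y^3 - y^2 - 5*y - 3)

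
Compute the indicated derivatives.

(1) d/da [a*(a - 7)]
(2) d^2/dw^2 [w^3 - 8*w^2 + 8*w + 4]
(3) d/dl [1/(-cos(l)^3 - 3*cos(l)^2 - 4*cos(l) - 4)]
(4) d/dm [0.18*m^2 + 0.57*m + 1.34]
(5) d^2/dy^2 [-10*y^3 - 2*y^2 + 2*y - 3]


(1) = 2*a - 7
(2) = 6*w - 16
(3) = (3*sin(l)^2 - 6*cos(l) - 7)*sin(l)/((cos(l) + 2)^2*(cos(l)^2 + cos(l) + 2)^2)
(4) = 0.36*m + 0.57
(5) = -60*y - 4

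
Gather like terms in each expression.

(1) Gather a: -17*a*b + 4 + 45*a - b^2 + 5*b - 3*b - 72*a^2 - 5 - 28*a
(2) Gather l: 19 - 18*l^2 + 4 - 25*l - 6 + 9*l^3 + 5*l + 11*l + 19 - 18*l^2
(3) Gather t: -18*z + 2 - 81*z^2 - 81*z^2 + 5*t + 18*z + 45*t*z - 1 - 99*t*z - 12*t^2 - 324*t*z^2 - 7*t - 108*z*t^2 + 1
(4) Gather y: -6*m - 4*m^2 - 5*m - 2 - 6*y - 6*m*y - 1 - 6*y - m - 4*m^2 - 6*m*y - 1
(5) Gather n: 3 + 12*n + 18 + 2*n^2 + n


(1) = -72*a^2 + a*(17 - 17*b) - b^2 + 2*b - 1
(2) = 9*l^3 - 36*l^2 - 9*l + 36
(3) = t^2*(-108*z - 12) + t*(-324*z^2 - 54*z - 2) - 162*z^2 + 2
(4) = -8*m^2 - 12*m + y*(-12*m - 12) - 4
(5) = 2*n^2 + 13*n + 21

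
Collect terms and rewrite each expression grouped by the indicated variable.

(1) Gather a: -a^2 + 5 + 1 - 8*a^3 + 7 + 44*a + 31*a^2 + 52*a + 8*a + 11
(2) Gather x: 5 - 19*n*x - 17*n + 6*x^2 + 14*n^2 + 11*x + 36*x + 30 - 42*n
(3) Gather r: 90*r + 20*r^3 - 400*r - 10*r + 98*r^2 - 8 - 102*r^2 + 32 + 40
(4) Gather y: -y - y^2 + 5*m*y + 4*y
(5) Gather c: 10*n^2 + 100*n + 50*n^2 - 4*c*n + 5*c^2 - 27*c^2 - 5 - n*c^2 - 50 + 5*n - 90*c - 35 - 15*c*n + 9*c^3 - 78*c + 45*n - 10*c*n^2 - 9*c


(1) = -8*a^3 + 30*a^2 + 104*a + 24
(2) = 14*n^2 - 59*n + 6*x^2 + x*(47 - 19*n) + 35
(3) = 20*r^3 - 4*r^2 - 320*r + 64
(4) = -y^2 + y*(5*m + 3)
(5) = 9*c^3 + c^2*(-n - 22) + c*(-10*n^2 - 19*n - 177) + 60*n^2 + 150*n - 90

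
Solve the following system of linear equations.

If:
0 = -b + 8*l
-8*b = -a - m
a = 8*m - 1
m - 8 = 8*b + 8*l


Then:
a = -513/73
b = -71/73
l = -71/584
m = -55/73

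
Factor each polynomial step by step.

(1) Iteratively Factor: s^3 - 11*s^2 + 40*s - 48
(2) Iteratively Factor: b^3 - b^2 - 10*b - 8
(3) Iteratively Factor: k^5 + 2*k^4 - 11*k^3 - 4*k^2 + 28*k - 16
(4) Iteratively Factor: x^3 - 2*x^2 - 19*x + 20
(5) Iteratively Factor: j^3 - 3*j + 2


(1) = (s - 3)*(s^2 - 8*s + 16) = (s - 4)*(s - 3)*(s - 4)
(2) = (b + 2)*(b^2 - 3*b - 4) = (b - 4)*(b + 2)*(b + 1)
(3) = (k - 1)*(k^4 + 3*k^3 - 8*k^2 - 12*k + 16) = (k - 2)*(k - 1)*(k^3 + 5*k^2 + 2*k - 8) = (k - 2)*(k - 1)*(k + 4)*(k^2 + k - 2) = (k - 2)*(k - 1)^2*(k + 4)*(k + 2)
(4) = (x - 1)*(x^2 - x - 20) = (x - 5)*(x - 1)*(x + 4)
(5) = (j - 1)*(j^2 + j - 2) = (j - 1)^2*(j + 2)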